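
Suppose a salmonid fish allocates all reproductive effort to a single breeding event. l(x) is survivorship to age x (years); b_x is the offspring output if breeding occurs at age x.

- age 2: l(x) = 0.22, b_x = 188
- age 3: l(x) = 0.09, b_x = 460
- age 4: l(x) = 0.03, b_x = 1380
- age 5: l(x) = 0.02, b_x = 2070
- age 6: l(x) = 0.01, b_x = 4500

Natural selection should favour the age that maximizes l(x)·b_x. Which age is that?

6

Expected offspring if breeding at age x = l(x) × b_x:
  age 2: 0.22 × 188 = 41.360
  age 3: 0.09 × 460 = 41.400
  age 4: 0.03 × 1380 = 41.400
  age 5: 0.02 × 2070 = 41.400
  age 6: 0.01 × 4500 = 45.000
Maximum at age 6 (45.000).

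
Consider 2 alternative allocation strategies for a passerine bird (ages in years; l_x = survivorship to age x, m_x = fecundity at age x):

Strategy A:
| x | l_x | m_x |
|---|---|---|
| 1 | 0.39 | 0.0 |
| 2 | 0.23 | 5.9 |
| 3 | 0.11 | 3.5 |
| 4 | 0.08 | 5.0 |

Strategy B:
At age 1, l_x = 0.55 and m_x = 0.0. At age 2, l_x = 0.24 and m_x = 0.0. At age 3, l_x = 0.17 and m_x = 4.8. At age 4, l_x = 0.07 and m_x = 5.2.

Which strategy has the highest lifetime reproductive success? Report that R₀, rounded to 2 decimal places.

Strategy A: R₀ = 0.39×0.0 + 0.23×5.9 + 0.11×3.5 + 0.08×5.0 = 2.1420
Strategy B: R₀ = 0.55×0.0 + 0.24×0.0 + 0.17×4.8 + 0.07×5.2 = 1.1800
Highest R₀: strategy A with 2.1420.

2.14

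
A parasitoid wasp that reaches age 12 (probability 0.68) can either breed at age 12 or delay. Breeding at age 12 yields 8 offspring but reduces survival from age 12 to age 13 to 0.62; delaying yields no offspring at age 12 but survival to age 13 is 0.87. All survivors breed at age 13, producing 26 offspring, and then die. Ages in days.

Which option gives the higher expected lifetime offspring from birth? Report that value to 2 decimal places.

breed at age 12: R₀ = 0.68 × (8 + 0.62 × 26) = 0.68 × 24.1200 = 16.4016
delay to age 13: R₀ = 0.68 × (0.87 × 26) = 0.68 × 22.6200 = 15.3816
Higher: breed at age 12 (16.4016).

16.40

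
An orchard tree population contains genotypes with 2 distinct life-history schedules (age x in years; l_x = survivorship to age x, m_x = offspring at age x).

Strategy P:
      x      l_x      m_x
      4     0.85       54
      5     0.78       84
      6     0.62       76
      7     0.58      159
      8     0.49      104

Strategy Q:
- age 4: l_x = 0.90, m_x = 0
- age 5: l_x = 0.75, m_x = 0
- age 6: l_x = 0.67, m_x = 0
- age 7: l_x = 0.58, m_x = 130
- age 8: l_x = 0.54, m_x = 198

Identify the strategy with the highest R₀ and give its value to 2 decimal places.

301.72

Strategy P: R₀ = 0.85×54 + 0.78×84 + 0.62×76 + 0.58×159 + 0.49×104 = 301.7200
Strategy Q: R₀ = 0.90×0 + 0.75×0 + 0.67×0 + 0.58×130 + 0.54×198 = 182.3200
Highest R₀: strategy P with 301.7200.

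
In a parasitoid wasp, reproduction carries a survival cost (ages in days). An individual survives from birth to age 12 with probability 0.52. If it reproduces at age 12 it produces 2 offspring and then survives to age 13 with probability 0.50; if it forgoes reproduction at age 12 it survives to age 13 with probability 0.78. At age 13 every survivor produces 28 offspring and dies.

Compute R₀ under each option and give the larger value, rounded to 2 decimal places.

11.36

breed at age 12: R₀ = 0.52 × (2 + 0.50 × 28) = 0.52 × 16.0000 = 8.3200
delay to age 13: R₀ = 0.52 × (0.78 × 28) = 0.52 × 21.8400 = 11.3568
Higher: delay to age 13 (11.3568).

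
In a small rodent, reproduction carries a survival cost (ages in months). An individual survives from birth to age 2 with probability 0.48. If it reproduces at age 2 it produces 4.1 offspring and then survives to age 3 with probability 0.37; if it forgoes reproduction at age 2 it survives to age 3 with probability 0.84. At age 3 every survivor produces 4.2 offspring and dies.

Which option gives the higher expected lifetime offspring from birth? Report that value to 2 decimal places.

2.71

breed at age 2: R₀ = 0.48 × (4.1 + 0.37 × 4.2) = 0.48 × 5.6540 = 2.7139
delay to age 3: R₀ = 0.48 × (0.84 × 4.2) = 0.48 × 3.5280 = 1.6934
Higher: breed at age 2 (2.7139).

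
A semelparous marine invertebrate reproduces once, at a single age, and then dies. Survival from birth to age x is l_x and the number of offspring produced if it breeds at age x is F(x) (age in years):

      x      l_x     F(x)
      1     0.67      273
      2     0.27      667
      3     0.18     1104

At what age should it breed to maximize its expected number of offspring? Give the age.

3

Expected offspring if breeding at age x = l_x × F(x):
  age 1: 0.67 × 273 = 182.910
  age 2: 0.27 × 667 = 180.090
  age 3: 0.18 × 1104 = 198.720
Maximum at age 3 (198.720).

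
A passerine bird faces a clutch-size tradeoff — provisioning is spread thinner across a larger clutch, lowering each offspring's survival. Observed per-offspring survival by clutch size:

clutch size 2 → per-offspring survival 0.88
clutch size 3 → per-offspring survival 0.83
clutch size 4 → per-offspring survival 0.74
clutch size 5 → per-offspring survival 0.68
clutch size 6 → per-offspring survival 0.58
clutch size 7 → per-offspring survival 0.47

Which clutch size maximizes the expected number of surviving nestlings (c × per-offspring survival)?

6

Expected surviving nestlings = c × s(c):
  c=2: 2 × 0.88 = 1.760
  c=3: 3 × 0.83 = 2.490
  c=4: 4 × 0.74 = 2.960
  c=5: 5 × 0.68 = 3.400
  c=6: 6 × 0.58 = 3.480
  c=7: 7 × 0.47 = 3.290
Maximum at c = 6 (3.480 surviving nestlings).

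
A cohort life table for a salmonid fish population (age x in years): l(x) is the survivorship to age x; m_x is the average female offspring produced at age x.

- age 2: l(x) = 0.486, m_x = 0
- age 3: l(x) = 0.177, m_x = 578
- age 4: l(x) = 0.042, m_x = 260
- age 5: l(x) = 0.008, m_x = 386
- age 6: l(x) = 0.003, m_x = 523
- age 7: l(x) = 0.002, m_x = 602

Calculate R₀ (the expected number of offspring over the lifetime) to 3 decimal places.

R₀ = Σ l(x) m_x:
  age 2: 0.486 × 0 = 0.0000
  age 3: 0.177 × 578 = 102.3060
  age 4: 0.042 × 260 = 10.9200
  age 5: 0.008 × 386 = 3.0880
  age 6: 0.003 × 523 = 1.5690
  age 7: 0.002 × 602 = 1.2040
R₀ = 0.0000 + 102.3060 + 10.9200 + 3.0880 + 1.5690 + 1.2040 = 119.0870

119.087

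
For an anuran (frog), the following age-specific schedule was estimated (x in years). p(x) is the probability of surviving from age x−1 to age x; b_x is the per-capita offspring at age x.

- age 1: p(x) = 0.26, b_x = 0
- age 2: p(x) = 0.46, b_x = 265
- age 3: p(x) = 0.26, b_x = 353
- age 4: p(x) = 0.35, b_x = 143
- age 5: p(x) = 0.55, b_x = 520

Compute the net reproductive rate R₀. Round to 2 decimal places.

47.34

Survivorship from birth: l_x = p_1·p_2·…·p_x.
  l_1 = 0.26000
  l_2 = 0.11960
  l_3 = 0.03110
  l_4 = 0.01088
  l_5 = 0.00599
R₀ = Σ l_x b_x:
  age 1: 0.26000 × 0 = 0.0000
  age 2: 0.11960 × 265 = 31.6940
  age 3: 0.03110 × 353 = 10.9783
  age 4: 0.01088 × 143 = 1.5558
  age 5: 0.00599 × 520 = 3.1148
R₀ = 0.0000 + 31.6940 + 10.9783 + 1.5558 + 3.1148 = 47.3429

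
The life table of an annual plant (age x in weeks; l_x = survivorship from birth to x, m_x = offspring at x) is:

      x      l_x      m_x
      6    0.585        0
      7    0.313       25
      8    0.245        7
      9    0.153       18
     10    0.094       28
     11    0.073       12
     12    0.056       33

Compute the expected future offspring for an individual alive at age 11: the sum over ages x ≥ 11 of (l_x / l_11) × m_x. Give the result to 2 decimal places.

l_11 = 0.073. Conditional survival from age 11 to x is l_x / l_11.
  x=11: (0.073/0.073) × 12 = 12.0000
  x=12: (0.056/0.073) × 33 = 25.3151
Sum = 12.0000 + 25.3151 = 37.3151

37.32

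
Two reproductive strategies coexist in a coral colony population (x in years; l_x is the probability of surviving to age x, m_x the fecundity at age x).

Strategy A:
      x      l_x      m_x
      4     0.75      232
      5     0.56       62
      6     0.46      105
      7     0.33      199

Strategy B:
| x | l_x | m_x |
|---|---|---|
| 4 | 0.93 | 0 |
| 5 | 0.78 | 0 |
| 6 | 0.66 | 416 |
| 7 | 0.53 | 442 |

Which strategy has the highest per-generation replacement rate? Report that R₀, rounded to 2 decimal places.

508.82

Strategy A: R₀ = 0.75×232 + 0.56×62 + 0.46×105 + 0.33×199 = 322.6900
Strategy B: R₀ = 0.93×0 + 0.78×0 + 0.66×416 + 0.53×442 = 508.8200
Highest R₀: strategy B with 508.8200.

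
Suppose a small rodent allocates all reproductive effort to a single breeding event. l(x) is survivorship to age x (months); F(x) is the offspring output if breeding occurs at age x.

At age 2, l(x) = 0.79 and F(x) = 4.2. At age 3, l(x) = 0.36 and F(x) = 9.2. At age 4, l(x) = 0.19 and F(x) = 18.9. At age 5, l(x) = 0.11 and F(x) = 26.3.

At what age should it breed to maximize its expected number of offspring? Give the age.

4

Expected offspring if breeding at age x = l(x) × F(x):
  age 2: 0.79 × 4.2 = 3.318
  age 3: 0.36 × 9.2 = 3.312
  age 4: 0.19 × 18.9 = 3.591
  age 5: 0.11 × 26.3 = 2.893
Maximum at age 4 (3.591).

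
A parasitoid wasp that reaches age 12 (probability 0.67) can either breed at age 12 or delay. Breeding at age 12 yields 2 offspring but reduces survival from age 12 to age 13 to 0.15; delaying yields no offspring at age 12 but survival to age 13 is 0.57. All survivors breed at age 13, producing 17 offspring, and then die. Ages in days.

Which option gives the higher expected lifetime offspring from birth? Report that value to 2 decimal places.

6.49

breed at age 12: R₀ = 0.67 × (2 + 0.15 × 17) = 0.67 × 4.5500 = 3.0485
delay to age 13: R₀ = 0.67 × (0.57 × 17) = 0.67 × 9.6900 = 6.4923
Higher: delay to age 13 (6.4923).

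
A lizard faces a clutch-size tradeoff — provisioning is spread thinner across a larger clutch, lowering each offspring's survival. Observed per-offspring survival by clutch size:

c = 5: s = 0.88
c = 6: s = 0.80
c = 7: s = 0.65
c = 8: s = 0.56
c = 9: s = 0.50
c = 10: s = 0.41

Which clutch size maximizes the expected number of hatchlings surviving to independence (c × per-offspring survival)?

Expected hatchlings surviving to independence = c × s(c):
  c=5: 5 × 0.88 = 4.400
  c=6: 6 × 0.80 = 4.800
  c=7: 7 × 0.65 = 4.550
  c=8: 8 × 0.56 = 4.480
  c=9: 9 × 0.50 = 4.500
  c=10: 10 × 0.41 = 4.100
Maximum at c = 6 (4.800 hatchlings surviving to independence).

6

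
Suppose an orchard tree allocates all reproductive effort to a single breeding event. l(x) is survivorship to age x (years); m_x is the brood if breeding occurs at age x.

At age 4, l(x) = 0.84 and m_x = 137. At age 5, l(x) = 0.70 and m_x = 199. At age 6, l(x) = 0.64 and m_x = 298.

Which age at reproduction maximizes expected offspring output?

6

Expected offspring if breeding at age x = l(x) × m_x:
  age 4: 0.84 × 137 = 115.080
  age 5: 0.70 × 199 = 139.300
  age 6: 0.64 × 298 = 190.720
Maximum at age 6 (190.720).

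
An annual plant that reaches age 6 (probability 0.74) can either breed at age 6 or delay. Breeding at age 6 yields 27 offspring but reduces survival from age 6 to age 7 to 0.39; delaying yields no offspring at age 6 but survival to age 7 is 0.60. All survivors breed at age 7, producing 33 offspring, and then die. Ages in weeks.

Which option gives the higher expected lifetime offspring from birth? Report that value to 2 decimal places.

breed at age 6: R₀ = 0.74 × (27 + 0.39 × 33) = 0.74 × 39.8700 = 29.5038
delay to age 7: R₀ = 0.74 × (0.60 × 33) = 0.74 × 19.8000 = 14.6520
Higher: breed at age 6 (29.5038).

29.50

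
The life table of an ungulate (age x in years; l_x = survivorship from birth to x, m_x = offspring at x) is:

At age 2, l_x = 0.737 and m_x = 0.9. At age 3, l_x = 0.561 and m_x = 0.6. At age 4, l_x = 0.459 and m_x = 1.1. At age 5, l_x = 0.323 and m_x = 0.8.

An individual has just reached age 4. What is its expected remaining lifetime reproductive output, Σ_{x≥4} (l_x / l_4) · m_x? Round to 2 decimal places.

l_4 = 0.459. Conditional survival from age 4 to x is l_x / l_4.
  x=4: (0.459/0.459) × 1.1 = 1.1000
  x=5: (0.323/0.459) × 0.8 = 0.5630
Sum = 1.1000 + 0.5630 = 1.6630

1.66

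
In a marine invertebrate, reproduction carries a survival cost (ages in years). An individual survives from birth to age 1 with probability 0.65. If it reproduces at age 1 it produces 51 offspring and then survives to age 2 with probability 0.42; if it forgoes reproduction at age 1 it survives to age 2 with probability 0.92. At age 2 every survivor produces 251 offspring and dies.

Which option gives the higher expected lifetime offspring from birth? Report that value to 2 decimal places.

breed at age 1: R₀ = 0.65 × (51 + 0.42 × 251) = 0.65 × 156.4200 = 101.6730
delay to age 2: R₀ = 0.65 × (0.92 × 251) = 0.65 × 230.9200 = 150.0980
Higher: delay to age 2 (150.0980).

150.10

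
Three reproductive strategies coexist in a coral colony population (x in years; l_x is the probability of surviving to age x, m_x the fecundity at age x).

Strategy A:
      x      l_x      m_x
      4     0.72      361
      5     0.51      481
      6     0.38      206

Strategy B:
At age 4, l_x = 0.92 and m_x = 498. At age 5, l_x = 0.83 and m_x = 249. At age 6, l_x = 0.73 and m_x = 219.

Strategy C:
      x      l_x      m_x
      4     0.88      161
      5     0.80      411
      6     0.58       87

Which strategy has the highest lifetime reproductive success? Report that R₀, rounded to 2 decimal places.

824.70

Strategy A: R₀ = 0.72×361 + 0.51×481 + 0.38×206 = 583.5100
Strategy B: R₀ = 0.92×498 + 0.83×249 + 0.73×219 = 824.7000
Strategy C: R₀ = 0.88×161 + 0.80×411 + 0.58×87 = 520.9400
Highest R₀: strategy B with 824.7000.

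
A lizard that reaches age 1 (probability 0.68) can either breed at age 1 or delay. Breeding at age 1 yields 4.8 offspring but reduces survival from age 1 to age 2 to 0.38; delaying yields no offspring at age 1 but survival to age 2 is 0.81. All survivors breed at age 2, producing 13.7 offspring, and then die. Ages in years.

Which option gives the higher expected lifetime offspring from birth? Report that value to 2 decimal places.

7.55

breed at age 1: R₀ = 0.68 × (4.8 + 0.38 × 13.7) = 0.68 × 10.0060 = 6.8041
delay to age 2: R₀ = 0.68 × (0.81 × 13.7) = 0.68 × 11.0970 = 7.5460
Higher: delay to age 2 (7.5460).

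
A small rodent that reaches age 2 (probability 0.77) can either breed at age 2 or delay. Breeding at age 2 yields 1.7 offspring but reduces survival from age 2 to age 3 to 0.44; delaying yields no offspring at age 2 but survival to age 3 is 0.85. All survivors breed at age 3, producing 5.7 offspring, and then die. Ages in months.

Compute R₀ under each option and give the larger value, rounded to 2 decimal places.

3.73

breed at age 2: R₀ = 0.77 × (1.7 + 0.44 × 5.7) = 0.77 × 4.2080 = 3.2402
delay to age 3: R₀ = 0.77 × (0.85 × 5.7) = 0.77 × 4.8450 = 3.7306
Higher: delay to age 3 (3.7306).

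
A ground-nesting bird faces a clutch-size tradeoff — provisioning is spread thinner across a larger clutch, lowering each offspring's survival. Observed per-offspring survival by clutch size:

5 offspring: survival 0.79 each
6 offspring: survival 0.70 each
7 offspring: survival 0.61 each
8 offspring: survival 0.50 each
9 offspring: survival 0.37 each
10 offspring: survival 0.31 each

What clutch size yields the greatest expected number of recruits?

7

Expected recruits = c × s(c):
  c=5: 5 × 0.79 = 3.950
  c=6: 6 × 0.70 = 4.200
  c=7: 7 × 0.61 = 4.270
  c=8: 8 × 0.50 = 4.000
  c=9: 9 × 0.37 = 3.330
  c=10: 10 × 0.31 = 3.100
Maximum at c = 7 (4.270 recruits).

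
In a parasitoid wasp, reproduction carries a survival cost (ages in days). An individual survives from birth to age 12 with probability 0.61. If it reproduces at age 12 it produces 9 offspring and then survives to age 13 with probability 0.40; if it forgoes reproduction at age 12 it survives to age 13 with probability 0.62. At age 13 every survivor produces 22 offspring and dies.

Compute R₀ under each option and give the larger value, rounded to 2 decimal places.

breed at age 12: R₀ = 0.61 × (9 + 0.40 × 22) = 0.61 × 17.8000 = 10.8580
delay to age 13: R₀ = 0.61 × (0.62 × 22) = 0.61 × 13.6400 = 8.3204
Higher: breed at age 12 (10.8580).

10.86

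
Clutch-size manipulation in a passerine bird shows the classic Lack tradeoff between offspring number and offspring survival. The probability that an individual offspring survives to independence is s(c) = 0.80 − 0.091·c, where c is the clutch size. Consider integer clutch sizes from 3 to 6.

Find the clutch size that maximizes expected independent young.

Expected independent young = c × s(c):
  c=3: 3 × 0.527 = 1.581
  c=4: 4 × 0.436 = 1.744
  c=5: 5 × 0.345 = 1.725
  c=6: 6 × 0.254 = 1.524
Maximum at c = 4 (1.744 independent young).

4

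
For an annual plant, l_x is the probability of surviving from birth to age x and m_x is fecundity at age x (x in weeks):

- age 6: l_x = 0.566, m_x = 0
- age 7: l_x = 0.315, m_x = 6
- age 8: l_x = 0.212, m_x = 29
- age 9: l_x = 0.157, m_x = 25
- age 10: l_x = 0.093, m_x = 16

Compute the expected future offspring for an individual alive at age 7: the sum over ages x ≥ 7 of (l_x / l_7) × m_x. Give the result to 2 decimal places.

l_7 = 0.315. Conditional survival from age 7 to x is l_x / l_7.
  x=7: (0.315/0.315) × 6 = 6.0000
  x=8: (0.212/0.315) × 29 = 19.5175
  x=9: (0.157/0.315) × 25 = 12.4603
  x=10: (0.093/0.315) × 16 = 4.7238
Sum = 6.0000 + 19.5175 + 12.4603 + 4.7238 = 42.7016

42.70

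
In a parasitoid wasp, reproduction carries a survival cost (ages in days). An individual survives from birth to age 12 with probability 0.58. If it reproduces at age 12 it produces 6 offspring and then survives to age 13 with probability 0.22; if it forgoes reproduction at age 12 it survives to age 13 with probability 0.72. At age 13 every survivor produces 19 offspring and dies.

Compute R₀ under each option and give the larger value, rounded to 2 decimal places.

7.93

breed at age 12: R₀ = 0.58 × (6 + 0.22 × 19) = 0.58 × 10.1800 = 5.9044
delay to age 13: R₀ = 0.58 × (0.72 × 19) = 0.58 × 13.6800 = 7.9344
Higher: delay to age 13 (7.9344).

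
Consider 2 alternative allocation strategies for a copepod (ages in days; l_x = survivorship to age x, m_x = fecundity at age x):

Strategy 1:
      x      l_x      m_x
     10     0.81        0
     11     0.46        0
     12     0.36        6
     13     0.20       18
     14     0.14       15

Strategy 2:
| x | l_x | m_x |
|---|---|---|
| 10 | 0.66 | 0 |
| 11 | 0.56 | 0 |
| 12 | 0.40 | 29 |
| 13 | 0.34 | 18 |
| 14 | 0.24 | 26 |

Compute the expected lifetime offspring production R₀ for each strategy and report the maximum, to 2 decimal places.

23.96

Strategy 1: R₀ = 0.81×0 + 0.46×0 + 0.36×6 + 0.20×18 + 0.14×15 = 7.8600
Strategy 2: R₀ = 0.66×0 + 0.56×0 + 0.40×29 + 0.34×18 + 0.24×26 = 23.9600
Highest R₀: strategy 2 with 23.9600.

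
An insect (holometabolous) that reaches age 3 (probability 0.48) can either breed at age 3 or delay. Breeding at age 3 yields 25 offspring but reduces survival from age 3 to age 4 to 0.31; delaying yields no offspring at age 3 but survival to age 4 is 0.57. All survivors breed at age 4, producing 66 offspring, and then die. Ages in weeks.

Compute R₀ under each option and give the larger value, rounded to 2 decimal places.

breed at age 3: R₀ = 0.48 × (25 + 0.31 × 66) = 0.48 × 45.4600 = 21.8208
delay to age 4: R₀ = 0.48 × (0.57 × 66) = 0.48 × 37.6200 = 18.0576
Higher: breed at age 3 (21.8208).

21.82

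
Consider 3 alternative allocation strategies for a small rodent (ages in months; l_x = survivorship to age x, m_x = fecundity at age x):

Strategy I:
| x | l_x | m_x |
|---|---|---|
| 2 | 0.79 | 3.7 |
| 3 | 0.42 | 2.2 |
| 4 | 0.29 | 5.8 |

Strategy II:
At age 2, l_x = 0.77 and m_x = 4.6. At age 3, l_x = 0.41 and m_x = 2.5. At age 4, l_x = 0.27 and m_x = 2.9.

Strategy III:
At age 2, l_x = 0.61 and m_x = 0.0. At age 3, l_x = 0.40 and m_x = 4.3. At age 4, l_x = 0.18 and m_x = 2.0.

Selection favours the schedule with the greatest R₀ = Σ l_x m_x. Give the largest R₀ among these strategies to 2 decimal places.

Strategy I: R₀ = 0.79×3.7 + 0.42×2.2 + 0.29×5.8 = 5.5290
Strategy II: R₀ = 0.77×4.6 + 0.41×2.5 + 0.27×2.9 = 5.3500
Strategy III: R₀ = 0.61×0.0 + 0.40×4.3 + 0.18×2.0 = 2.0800
Highest R₀: strategy I with 5.5290.

5.53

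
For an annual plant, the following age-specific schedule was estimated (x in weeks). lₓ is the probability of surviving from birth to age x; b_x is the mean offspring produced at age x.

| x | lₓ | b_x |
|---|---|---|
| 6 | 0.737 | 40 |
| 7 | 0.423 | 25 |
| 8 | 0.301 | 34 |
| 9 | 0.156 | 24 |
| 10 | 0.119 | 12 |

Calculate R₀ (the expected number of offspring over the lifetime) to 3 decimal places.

55.461

R₀ = Σ lₓ b_x:
  age 6: 0.737 × 40 = 29.4800
  age 7: 0.423 × 25 = 10.5750
  age 8: 0.301 × 34 = 10.2340
  age 9: 0.156 × 24 = 3.7440
  age 10: 0.119 × 12 = 1.4280
R₀ = 29.4800 + 10.5750 + 10.2340 + 3.7440 + 1.4280 = 55.4610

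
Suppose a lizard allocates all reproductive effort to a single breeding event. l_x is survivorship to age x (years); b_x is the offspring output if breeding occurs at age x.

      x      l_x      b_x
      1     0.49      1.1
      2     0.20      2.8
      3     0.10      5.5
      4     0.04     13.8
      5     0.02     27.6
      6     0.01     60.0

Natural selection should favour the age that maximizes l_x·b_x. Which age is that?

Expected offspring if breeding at age x = l_x × b_x:
  age 1: 0.49 × 1.1 = 0.539
  age 2: 0.20 × 2.8 = 0.560
  age 3: 0.10 × 5.5 = 0.550
  age 4: 0.04 × 13.8 = 0.552
  age 5: 0.02 × 27.6 = 0.552
  age 6: 0.01 × 60.0 = 0.600
Maximum at age 6 (0.600).

6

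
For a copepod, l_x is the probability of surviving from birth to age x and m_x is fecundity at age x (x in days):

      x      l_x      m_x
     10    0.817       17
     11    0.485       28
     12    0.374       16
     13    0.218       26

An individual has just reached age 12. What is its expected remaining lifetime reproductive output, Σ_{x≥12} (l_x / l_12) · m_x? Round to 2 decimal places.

31.16

l_12 = 0.374. Conditional survival from age 12 to x is l_x / l_12.
  x=12: (0.374/0.374) × 16 = 16.0000
  x=13: (0.218/0.374) × 26 = 15.1551
Sum = 16.0000 + 15.1551 = 31.1551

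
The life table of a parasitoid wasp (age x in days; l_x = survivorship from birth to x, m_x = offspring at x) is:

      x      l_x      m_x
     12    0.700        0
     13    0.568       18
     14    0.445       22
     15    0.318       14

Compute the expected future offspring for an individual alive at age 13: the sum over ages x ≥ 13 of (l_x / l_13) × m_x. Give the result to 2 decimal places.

l_13 = 0.568. Conditional survival from age 13 to x is l_x / l_13.
  x=13: (0.568/0.568) × 18 = 18.0000
  x=14: (0.445/0.568) × 22 = 17.2359
  x=15: (0.318/0.568) × 14 = 7.8380
Sum = 18.0000 + 17.2359 + 7.8380 = 43.0739

43.07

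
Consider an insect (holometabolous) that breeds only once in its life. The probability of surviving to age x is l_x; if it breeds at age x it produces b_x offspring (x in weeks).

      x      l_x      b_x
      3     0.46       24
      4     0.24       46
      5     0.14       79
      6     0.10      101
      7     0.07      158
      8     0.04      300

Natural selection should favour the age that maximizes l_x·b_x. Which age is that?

Expected offspring if breeding at age x = l_x × b_x:
  age 3: 0.46 × 24 = 11.040
  age 4: 0.24 × 46 = 11.040
  age 5: 0.14 × 79 = 11.060
  age 6: 0.10 × 101 = 10.100
  age 7: 0.07 × 158 = 11.060
  age 8: 0.04 × 300 = 12.000
Maximum at age 8 (12.000).

8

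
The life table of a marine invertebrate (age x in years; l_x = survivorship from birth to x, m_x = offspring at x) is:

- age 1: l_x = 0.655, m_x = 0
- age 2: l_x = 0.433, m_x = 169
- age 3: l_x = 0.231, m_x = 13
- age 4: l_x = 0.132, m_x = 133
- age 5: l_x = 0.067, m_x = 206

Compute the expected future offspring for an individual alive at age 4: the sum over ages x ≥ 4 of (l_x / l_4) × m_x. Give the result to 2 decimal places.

237.56

l_4 = 0.132. Conditional survival from age 4 to x is l_x / l_4.
  x=4: (0.132/0.132) × 133 = 133.0000
  x=5: (0.067/0.132) × 206 = 104.5606
Sum = 133.0000 + 104.5606 = 237.5606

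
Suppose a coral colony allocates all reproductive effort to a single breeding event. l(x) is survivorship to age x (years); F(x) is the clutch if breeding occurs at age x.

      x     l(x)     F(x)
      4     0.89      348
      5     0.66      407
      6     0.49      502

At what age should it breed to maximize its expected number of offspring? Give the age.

Expected offspring if breeding at age x = l(x) × F(x):
  age 4: 0.89 × 348 = 309.720
  age 5: 0.66 × 407 = 268.620
  age 6: 0.49 × 502 = 245.980
Maximum at age 4 (309.720).

4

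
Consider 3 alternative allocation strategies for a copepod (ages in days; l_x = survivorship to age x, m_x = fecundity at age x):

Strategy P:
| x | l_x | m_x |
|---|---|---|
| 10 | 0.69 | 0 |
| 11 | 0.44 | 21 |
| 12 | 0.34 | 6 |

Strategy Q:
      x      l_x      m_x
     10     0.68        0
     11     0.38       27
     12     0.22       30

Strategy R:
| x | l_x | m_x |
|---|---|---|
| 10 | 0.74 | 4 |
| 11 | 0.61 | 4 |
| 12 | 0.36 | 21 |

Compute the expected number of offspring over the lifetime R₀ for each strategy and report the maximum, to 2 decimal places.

Strategy P: R₀ = 0.69×0 + 0.44×21 + 0.34×6 = 11.2800
Strategy Q: R₀ = 0.68×0 + 0.38×27 + 0.22×30 = 16.8600
Strategy R: R₀ = 0.74×4 + 0.61×4 + 0.36×21 = 12.9600
Highest R₀: strategy Q with 16.8600.

16.86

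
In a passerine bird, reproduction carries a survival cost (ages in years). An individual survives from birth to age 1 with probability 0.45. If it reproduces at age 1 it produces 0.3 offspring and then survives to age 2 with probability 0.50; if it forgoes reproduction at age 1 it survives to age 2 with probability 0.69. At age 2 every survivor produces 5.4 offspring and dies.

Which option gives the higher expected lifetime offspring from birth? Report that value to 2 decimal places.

breed at age 1: R₀ = 0.45 × (0.3 + 0.50 × 5.4) = 0.45 × 3.0000 = 1.3500
delay to age 2: R₀ = 0.45 × (0.69 × 5.4) = 0.45 × 3.7260 = 1.6767
Higher: delay to age 2 (1.6767).

1.68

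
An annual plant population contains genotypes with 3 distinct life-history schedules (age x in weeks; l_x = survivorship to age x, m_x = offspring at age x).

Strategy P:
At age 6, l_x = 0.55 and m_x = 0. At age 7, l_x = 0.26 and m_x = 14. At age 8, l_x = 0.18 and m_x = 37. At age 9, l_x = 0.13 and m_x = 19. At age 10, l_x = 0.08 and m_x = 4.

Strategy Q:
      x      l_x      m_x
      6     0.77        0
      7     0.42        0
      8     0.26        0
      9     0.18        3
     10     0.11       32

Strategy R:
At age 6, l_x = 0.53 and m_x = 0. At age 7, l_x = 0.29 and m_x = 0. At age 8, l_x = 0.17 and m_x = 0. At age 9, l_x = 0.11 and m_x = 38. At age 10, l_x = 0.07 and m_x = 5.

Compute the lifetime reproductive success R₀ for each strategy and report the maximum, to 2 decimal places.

Strategy P: R₀ = 0.55×0 + 0.26×14 + 0.18×37 + 0.13×19 + 0.08×4 = 13.0900
Strategy Q: R₀ = 0.77×0 + 0.42×0 + 0.26×0 + 0.18×3 + 0.11×32 = 4.0600
Strategy R: R₀ = 0.53×0 + 0.29×0 + 0.17×0 + 0.11×38 + 0.07×5 = 4.5300
Highest R₀: strategy P with 13.0900.

13.09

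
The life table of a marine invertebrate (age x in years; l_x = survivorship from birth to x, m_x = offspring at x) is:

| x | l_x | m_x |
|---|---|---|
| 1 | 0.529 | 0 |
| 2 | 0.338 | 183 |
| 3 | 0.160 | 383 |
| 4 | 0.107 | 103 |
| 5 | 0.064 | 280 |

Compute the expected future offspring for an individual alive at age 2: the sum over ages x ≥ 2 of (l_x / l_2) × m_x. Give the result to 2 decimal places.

449.93

l_2 = 0.338. Conditional survival from age 2 to x is l_x / l_2.
  x=2: (0.338/0.338) × 183 = 183.0000
  x=3: (0.160/0.338) × 383 = 181.3018
  x=4: (0.107/0.338) × 103 = 32.6065
  x=5: (0.064/0.338) × 280 = 53.0178
Sum = 183.0000 + 181.3018 + 32.6065 + 53.0178 = 449.9260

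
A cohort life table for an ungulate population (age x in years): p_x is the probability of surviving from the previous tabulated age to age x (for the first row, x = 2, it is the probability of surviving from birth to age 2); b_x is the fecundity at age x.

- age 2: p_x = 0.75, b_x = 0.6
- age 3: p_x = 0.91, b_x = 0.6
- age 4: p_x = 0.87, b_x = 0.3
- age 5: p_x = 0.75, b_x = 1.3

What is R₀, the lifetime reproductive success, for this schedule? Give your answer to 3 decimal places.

1.617

Survivorship from birth: l_x = p_2·p_3·…·p_x.
  l_2 = 0.75000
  l_3 = 0.68250
  l_4 = 0.59377
  l_5 = 0.44533
R₀ = Σ l_x b_x:
  age 2: 0.75000 × 0.6 = 0.4500
  age 3: 0.68250 × 0.6 = 0.4095
  age 4: 0.59377 × 0.3 = 0.1781
  age 5: 0.44533 × 1.3 = 0.5789
R₀ = 0.4500 + 0.4095 + 0.1781 + 0.5789 = 1.6166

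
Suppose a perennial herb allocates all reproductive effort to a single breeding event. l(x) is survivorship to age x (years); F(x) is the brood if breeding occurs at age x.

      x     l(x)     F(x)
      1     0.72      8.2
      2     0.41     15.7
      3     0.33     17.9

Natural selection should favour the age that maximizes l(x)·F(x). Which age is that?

2

Expected offspring if breeding at age x = l(x) × F(x):
  age 1: 0.72 × 8.2 = 5.904
  age 2: 0.41 × 15.7 = 6.437
  age 3: 0.33 × 17.9 = 5.907
Maximum at age 2 (6.437).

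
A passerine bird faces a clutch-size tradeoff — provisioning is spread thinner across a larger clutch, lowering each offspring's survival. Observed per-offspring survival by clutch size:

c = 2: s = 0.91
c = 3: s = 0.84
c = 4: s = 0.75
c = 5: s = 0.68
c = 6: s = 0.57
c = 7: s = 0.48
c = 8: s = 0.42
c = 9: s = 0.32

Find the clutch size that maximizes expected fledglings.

6

Expected fledglings = c × s(c):
  c=2: 2 × 0.91 = 1.820
  c=3: 3 × 0.84 = 2.520
  c=4: 4 × 0.75 = 3.000
  c=5: 5 × 0.68 = 3.400
  c=6: 6 × 0.57 = 3.420
  c=7: 7 × 0.48 = 3.360
  c=8: 8 × 0.42 = 3.360
  c=9: 9 × 0.32 = 2.880
Maximum at c = 6 (3.420 fledglings).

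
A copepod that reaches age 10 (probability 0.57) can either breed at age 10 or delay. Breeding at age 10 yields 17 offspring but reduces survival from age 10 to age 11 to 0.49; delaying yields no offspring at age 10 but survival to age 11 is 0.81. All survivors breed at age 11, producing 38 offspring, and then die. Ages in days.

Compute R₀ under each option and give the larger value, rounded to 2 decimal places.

20.30

breed at age 10: R₀ = 0.57 × (17 + 0.49 × 38) = 0.57 × 35.6200 = 20.3034
delay to age 11: R₀ = 0.57 × (0.81 × 38) = 0.57 × 30.7800 = 17.5446
Higher: breed at age 10 (20.3034).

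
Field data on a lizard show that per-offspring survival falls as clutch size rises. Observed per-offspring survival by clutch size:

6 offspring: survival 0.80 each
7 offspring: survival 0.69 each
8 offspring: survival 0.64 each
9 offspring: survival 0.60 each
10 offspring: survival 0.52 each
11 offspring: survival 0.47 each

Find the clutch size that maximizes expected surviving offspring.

Expected surviving offspring = c × s(c):
  c=6: 6 × 0.80 = 4.800
  c=7: 7 × 0.69 = 4.830
  c=8: 8 × 0.64 = 5.120
  c=9: 9 × 0.60 = 5.400
  c=10: 10 × 0.52 = 5.200
  c=11: 11 × 0.47 = 5.170
Maximum at c = 9 (5.400 surviving offspring).

9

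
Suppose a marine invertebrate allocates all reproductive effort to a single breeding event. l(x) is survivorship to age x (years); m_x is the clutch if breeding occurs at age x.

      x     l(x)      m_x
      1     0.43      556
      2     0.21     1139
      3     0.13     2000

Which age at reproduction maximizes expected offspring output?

3

Expected offspring if breeding at age x = l(x) × m_x:
  age 1: 0.43 × 556 = 239.080
  age 2: 0.21 × 1139 = 239.190
  age 3: 0.13 × 2000 = 260.000
Maximum at age 3 (260.000).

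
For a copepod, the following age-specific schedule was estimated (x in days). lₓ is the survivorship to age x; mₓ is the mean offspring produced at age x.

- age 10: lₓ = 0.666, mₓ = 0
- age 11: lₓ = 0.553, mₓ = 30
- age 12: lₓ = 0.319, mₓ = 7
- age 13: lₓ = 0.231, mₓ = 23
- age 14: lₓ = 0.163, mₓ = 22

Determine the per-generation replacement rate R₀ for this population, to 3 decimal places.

27.722

R₀ = Σ lₓ mₓ:
  age 10: 0.666 × 0 = 0.0000
  age 11: 0.553 × 30 = 16.5900
  age 12: 0.319 × 7 = 2.2330
  age 13: 0.231 × 23 = 5.3130
  age 14: 0.163 × 22 = 3.5860
R₀ = 0.0000 + 16.5900 + 2.2330 + 5.3130 + 3.5860 = 27.7220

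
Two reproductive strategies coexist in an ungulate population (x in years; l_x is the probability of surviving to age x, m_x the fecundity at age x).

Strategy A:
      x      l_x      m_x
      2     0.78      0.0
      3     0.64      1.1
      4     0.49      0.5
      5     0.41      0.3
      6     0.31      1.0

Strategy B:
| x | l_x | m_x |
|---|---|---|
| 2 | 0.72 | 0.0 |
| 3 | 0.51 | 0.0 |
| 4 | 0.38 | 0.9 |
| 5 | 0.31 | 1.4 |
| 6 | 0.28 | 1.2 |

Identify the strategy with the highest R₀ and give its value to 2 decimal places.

1.38

Strategy A: R₀ = 0.78×0.0 + 0.64×1.1 + 0.49×0.5 + 0.41×0.3 + 0.31×1.0 = 1.3820
Strategy B: R₀ = 0.72×0.0 + 0.51×0.0 + 0.38×0.9 + 0.31×1.4 + 0.28×1.2 = 1.1120
Highest R₀: strategy A with 1.3820.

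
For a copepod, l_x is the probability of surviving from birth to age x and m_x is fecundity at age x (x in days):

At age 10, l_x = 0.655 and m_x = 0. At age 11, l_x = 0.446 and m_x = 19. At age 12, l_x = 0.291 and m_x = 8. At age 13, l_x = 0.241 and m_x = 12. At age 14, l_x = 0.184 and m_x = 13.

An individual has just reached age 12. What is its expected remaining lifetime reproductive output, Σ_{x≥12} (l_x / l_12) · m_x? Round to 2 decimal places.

26.16

l_12 = 0.291. Conditional survival from age 12 to x is l_x / l_12.
  x=12: (0.291/0.291) × 8 = 8.0000
  x=13: (0.241/0.291) × 12 = 9.9381
  x=14: (0.184/0.291) × 13 = 8.2199
Sum = 8.0000 + 9.9381 + 8.2199 = 26.1581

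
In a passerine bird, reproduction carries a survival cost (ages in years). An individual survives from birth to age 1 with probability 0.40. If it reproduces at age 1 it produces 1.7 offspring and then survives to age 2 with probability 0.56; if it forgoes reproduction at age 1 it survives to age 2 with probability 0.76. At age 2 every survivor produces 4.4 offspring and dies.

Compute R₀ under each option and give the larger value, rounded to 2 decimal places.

breed at age 1: R₀ = 0.40 × (1.7 + 0.56 × 4.4) = 0.40 × 4.1640 = 1.6656
delay to age 2: R₀ = 0.40 × (0.76 × 4.4) = 0.40 × 3.3440 = 1.3376
Higher: breed at age 1 (1.6656).

1.67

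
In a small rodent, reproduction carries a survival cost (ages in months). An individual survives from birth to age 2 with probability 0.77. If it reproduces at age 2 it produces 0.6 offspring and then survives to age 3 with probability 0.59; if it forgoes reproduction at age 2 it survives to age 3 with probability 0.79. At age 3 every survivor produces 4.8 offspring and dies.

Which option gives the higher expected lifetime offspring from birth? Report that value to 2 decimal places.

2.92

breed at age 2: R₀ = 0.77 × (0.6 + 0.59 × 4.8) = 0.77 × 3.4320 = 2.6426
delay to age 3: R₀ = 0.77 × (0.79 × 4.8) = 0.77 × 3.7920 = 2.9198
Higher: delay to age 3 (2.9198).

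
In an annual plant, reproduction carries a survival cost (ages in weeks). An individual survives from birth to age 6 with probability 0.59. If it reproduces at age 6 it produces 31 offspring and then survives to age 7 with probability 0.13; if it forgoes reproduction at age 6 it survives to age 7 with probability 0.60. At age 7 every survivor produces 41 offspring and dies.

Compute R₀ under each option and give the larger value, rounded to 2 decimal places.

21.43

breed at age 6: R₀ = 0.59 × (31 + 0.13 × 41) = 0.59 × 36.3300 = 21.4347
delay to age 7: R₀ = 0.59 × (0.60 × 41) = 0.59 × 24.6000 = 14.5140
Higher: breed at age 6 (21.4347).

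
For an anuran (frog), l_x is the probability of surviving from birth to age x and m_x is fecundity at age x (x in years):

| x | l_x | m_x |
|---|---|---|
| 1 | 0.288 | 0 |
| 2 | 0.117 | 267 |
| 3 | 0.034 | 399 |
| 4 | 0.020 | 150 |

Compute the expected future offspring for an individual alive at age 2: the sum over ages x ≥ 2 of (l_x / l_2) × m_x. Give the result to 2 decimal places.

408.59

l_2 = 0.117. Conditional survival from age 2 to x is l_x / l_2.
  x=2: (0.117/0.117) × 267 = 267.0000
  x=3: (0.034/0.117) × 399 = 115.9487
  x=4: (0.020/0.117) × 150 = 25.6410
Sum = 267.0000 + 115.9487 + 25.6410 = 408.5897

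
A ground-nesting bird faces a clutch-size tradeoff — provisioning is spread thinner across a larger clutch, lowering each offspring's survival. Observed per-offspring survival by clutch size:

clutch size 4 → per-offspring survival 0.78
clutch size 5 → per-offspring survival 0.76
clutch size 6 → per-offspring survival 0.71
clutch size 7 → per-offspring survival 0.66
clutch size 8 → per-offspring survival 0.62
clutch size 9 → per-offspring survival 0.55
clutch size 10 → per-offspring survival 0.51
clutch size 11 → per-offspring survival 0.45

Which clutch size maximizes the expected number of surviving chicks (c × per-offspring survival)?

Expected surviving chicks = c × s(c):
  c=4: 4 × 0.78 = 3.120
  c=5: 5 × 0.76 = 3.800
  c=6: 6 × 0.71 = 4.260
  c=7: 7 × 0.66 = 4.620
  c=8: 8 × 0.62 = 4.960
  c=9: 9 × 0.55 = 4.950
  c=10: 10 × 0.51 = 5.100
  c=11: 11 × 0.45 = 4.950
Maximum at c = 10 (5.100 surviving chicks).

10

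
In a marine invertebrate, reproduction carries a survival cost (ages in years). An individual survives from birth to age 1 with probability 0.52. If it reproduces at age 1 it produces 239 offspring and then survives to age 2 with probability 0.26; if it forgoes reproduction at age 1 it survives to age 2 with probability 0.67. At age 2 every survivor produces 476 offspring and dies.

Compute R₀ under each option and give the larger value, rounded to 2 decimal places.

breed at age 1: R₀ = 0.52 × (239 + 0.26 × 476) = 0.52 × 362.7600 = 188.6352
delay to age 2: R₀ = 0.52 × (0.67 × 476) = 0.52 × 318.9200 = 165.8384
Higher: breed at age 1 (188.6352).

188.64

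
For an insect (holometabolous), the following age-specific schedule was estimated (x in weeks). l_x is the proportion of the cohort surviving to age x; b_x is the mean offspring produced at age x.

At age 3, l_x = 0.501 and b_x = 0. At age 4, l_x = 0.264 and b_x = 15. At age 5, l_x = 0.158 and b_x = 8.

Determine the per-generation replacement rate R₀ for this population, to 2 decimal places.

5.22

R₀ = Σ l_x b_x:
  age 3: 0.501 × 0 = 0.0000
  age 4: 0.264 × 15 = 3.9600
  age 5: 0.158 × 8 = 1.2640
R₀ = 0.0000 + 3.9600 + 1.2640 = 5.2240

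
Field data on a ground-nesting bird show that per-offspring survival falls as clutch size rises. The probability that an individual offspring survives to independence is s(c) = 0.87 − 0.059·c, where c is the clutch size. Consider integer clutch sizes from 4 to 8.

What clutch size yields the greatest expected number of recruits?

Expected recruits = c × s(c):
  c=4: 4 × 0.634 = 2.536
  c=5: 5 × 0.575 = 2.875
  c=6: 6 × 0.516 = 3.096
  c=7: 7 × 0.457 = 3.199
  c=8: 8 × 0.398 = 3.184
Maximum at c = 7 (3.199 recruits).

7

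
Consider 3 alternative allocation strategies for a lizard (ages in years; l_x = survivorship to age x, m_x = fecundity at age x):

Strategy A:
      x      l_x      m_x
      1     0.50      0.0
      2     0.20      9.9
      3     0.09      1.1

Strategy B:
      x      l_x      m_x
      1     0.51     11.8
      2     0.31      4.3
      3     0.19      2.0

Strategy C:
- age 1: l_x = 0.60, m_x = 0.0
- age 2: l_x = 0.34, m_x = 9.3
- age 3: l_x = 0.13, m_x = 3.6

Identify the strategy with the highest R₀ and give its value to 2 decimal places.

Strategy A: R₀ = 0.50×0.0 + 0.20×9.9 + 0.09×1.1 = 2.0790
Strategy B: R₀ = 0.51×11.8 + 0.31×4.3 + 0.19×2.0 = 7.7310
Strategy C: R₀ = 0.60×0.0 + 0.34×9.3 + 0.13×3.6 = 3.6300
Highest R₀: strategy B with 7.7310.

7.73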